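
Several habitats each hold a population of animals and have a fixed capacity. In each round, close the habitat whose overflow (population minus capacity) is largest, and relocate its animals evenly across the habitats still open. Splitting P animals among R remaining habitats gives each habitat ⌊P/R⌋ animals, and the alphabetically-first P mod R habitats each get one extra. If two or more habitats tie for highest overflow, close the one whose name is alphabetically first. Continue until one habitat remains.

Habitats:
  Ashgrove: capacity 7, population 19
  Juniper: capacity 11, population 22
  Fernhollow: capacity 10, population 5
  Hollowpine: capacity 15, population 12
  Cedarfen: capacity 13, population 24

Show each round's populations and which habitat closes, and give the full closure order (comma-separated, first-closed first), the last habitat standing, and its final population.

Round 1: Ashgrove=19 Cedarfen=24 Fernhollow=5 Hollowpine=12 Juniper=22 → close Ashgrove (overflow 12)
  19÷4 = 4 each, +1 to first 3
Round 2: Cedarfen=29 Fernhollow=10 Hollowpine=17 Juniper=26 → close Cedarfen (overflow 16)
  29÷3 = 9 each, +1 to first 2
Round 3: Fernhollow=20 Hollowpine=27 Juniper=35 → close Juniper (overflow 24)
  35÷2 = 17 each, +1 to first 1
Round 4: Fernhollow=38 Hollowpine=44 → close Hollowpine (overflow 29)
  44÷1 = 44 each, +1 to first 0

Closure order: Ashgrove, Cedarfen, Juniper, Hollowpine
Last habitat: Fernhollow with 82 animals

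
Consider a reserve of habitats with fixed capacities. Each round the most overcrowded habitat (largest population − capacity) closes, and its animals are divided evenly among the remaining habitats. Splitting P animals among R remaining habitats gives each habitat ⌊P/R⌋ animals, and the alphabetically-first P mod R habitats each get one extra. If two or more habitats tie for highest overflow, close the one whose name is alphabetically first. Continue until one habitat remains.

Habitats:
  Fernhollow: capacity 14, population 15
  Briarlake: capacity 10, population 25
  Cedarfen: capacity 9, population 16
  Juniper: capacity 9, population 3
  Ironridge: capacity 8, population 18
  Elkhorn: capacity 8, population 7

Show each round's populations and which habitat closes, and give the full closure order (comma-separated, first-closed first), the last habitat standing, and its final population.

Round 1: Briarlake=25 Cedarfen=16 Elkhorn=7 Fernhollow=15 Ironridge=18 Juniper=3 → close Briarlake (overflow 15)
  25÷5 = 5 each, +1 to first 0
Round 2: Cedarfen=21 Elkhorn=12 Fernhollow=20 Ironridge=23 Juniper=8 → close Ironridge (overflow 15)
  23÷4 = 5 each, +1 to first 3
Round 3: Cedarfen=27 Elkhorn=18 Fernhollow=26 Juniper=13 → close Cedarfen (overflow 18)
  27÷3 = 9 each, +1 to first 0
Round 4: Elkhorn=27 Fernhollow=35 Juniper=22 → close Fernhollow (overflow 21)
  35÷2 = 17 each, +1 to first 1
Round 5: Elkhorn=45 Juniper=39 → close Elkhorn (overflow 37)
  45÷1 = 45 each, +1 to first 0

Closure order: Briarlake, Ironridge, Cedarfen, Fernhollow, Elkhorn
Last habitat: Juniper with 84 animals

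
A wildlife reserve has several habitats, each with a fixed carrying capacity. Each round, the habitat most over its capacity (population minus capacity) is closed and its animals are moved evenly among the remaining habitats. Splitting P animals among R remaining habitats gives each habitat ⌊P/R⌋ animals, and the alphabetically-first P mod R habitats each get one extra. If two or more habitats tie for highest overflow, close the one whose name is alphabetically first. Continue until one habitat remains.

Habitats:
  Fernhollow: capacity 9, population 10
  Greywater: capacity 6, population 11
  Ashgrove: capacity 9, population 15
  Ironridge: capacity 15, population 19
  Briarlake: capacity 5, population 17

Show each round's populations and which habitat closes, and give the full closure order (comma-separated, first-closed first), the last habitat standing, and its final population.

Round 1: Ashgrove=15 Briarlake=17 Fernhollow=10 Greywater=11 Ironridge=19 → close Briarlake (overflow 12)
  17÷4 = 4 each, +1 to first 1
Round 2: Ashgrove=20 Fernhollow=14 Greywater=15 Ironridge=23 → close Ashgrove (overflow 11)
  20÷3 = 6 each, +1 to first 2
Round 3: Fernhollow=21 Greywater=22 Ironridge=29 → close Greywater (overflow 16)
  22÷2 = 11 each, +1 to first 0
Round 4: Fernhollow=32 Ironridge=40 → close Ironridge (overflow 25)
  40÷1 = 40 each, +1 to first 0

Closure order: Briarlake, Ashgrove, Greywater, Ironridge
Last habitat: Fernhollow with 72 animals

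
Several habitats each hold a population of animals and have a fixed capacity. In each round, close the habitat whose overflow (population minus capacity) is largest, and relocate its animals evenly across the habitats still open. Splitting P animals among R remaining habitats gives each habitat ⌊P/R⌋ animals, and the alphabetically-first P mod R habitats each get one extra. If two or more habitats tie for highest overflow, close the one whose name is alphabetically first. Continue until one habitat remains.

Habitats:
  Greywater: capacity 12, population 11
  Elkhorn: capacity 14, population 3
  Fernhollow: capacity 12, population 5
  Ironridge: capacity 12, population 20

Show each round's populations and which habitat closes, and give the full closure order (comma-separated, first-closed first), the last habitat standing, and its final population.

Closure order: Ironridge, Greywater, Fernhollow
Last habitat: Elkhorn with 39 animals

Round 1: Elkhorn=3 Fernhollow=5 Greywater=11 Ironridge=20 → close Ironridge (overflow 8)
  20÷3 = 6 each, +1 to first 2
Round 2: Elkhorn=10 Fernhollow=12 Greywater=17 → close Greywater (overflow 5)
  17÷2 = 8 each, +1 to first 1
Round 3: Elkhorn=19 Fernhollow=20 → close Fernhollow (overflow 8)
  20÷1 = 20 each, +1 to first 0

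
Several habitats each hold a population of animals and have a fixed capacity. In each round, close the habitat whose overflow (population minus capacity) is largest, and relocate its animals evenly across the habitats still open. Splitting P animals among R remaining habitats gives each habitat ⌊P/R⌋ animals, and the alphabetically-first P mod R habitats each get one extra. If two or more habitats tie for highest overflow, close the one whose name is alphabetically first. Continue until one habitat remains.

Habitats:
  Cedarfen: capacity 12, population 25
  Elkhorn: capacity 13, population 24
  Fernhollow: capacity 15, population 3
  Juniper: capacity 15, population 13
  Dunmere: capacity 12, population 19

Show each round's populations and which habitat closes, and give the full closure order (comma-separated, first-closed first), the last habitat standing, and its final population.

Closure order: Cedarfen, Elkhorn, Dunmere, Juniper
Last habitat: Fernhollow with 84 animals

Round 1: Cedarfen=25 Dunmere=19 Elkhorn=24 Fernhollow=3 Juniper=13 → close Cedarfen (overflow 13)
  25÷4 = 6 each, +1 to first 1
Round 2: Dunmere=26 Elkhorn=30 Fernhollow=9 Juniper=19 → close Elkhorn (overflow 17)
  30÷3 = 10 each, +1 to first 0
Round 3: Dunmere=36 Fernhollow=19 Juniper=29 → close Dunmere (overflow 24)
  36÷2 = 18 each, +1 to first 0
Round 4: Fernhollow=37 Juniper=47 → close Juniper (overflow 32)
  47÷1 = 47 each, +1 to first 0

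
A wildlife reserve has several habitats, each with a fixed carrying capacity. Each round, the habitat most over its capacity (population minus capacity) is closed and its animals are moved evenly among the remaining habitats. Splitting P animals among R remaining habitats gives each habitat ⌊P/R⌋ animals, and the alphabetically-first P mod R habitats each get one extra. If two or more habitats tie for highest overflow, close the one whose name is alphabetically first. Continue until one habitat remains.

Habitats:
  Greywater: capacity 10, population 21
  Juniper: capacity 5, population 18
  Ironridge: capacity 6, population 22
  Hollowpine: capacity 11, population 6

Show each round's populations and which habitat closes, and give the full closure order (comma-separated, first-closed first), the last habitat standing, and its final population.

Round 1: Greywater=21 Hollowpine=6 Ironridge=22 Juniper=18 → close Ironridge (overflow 16)
  22÷3 = 7 each, +1 to first 1
Round 2: Greywater=29 Hollowpine=13 Juniper=25 → close Juniper (overflow 20)
  25÷2 = 12 each, +1 to first 1
Round 3: Greywater=42 Hollowpine=25 → close Greywater (overflow 32)
  42÷1 = 42 each, +1 to first 0

Closure order: Ironridge, Juniper, Greywater
Last habitat: Hollowpine with 67 animals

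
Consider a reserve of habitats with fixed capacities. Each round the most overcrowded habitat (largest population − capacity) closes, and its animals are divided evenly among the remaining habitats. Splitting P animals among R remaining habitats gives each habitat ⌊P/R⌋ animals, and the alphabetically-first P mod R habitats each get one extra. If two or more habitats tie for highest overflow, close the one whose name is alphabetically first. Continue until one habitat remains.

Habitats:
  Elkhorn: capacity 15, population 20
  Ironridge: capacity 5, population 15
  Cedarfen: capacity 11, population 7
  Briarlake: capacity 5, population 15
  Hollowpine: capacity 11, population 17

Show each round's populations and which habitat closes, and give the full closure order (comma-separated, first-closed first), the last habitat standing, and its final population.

Closure order: Briarlake, Ironridge, Hollowpine, Elkhorn
Last habitat: Cedarfen with 74 animals

Round 1: Briarlake=15 Cedarfen=7 Elkhorn=20 Hollowpine=17 Ironridge=15 → close Briarlake (overflow 10)
  15÷4 = 3 each, +1 to first 3
Round 2: Cedarfen=11 Elkhorn=24 Hollowpine=21 Ironridge=18 → close Ironridge (overflow 13)
  18÷3 = 6 each, +1 to first 0
Round 3: Cedarfen=17 Elkhorn=30 Hollowpine=27 → close Hollowpine (overflow 16)
  27÷2 = 13 each, +1 to first 1
Round 4: Cedarfen=31 Elkhorn=43 → close Elkhorn (overflow 28)
  43÷1 = 43 each, +1 to first 0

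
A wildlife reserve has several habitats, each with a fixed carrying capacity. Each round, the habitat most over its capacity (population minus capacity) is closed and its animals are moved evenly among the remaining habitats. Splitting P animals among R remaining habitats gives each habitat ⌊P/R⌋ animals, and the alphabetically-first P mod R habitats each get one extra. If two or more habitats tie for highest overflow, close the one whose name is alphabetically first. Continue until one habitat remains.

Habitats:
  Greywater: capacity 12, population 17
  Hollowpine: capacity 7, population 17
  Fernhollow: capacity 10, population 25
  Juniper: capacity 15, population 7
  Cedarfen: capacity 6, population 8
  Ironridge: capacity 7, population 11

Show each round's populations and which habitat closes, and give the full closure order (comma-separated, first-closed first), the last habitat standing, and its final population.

Round 1: Cedarfen=8 Fernhollow=25 Greywater=17 Hollowpine=17 Ironridge=11 Juniper=7 → close Fernhollow (overflow 15)
  25÷5 = 5 each, +1 to first 0
Round 2: Cedarfen=13 Greywater=22 Hollowpine=22 Ironridge=16 Juniper=12 → close Hollowpine (overflow 15)
  22÷4 = 5 each, +1 to first 2
Round 3: Cedarfen=19 Greywater=28 Ironridge=21 Juniper=17 → close Greywater (overflow 16)
  28÷3 = 9 each, +1 to first 1
Round 4: Cedarfen=29 Ironridge=30 Juniper=26 → close Cedarfen (overflow 23)
  29÷2 = 14 each, +1 to first 1
Round 5: Ironridge=45 Juniper=40 → close Ironridge (overflow 38)
  45÷1 = 45 each, +1 to first 0

Closure order: Fernhollow, Hollowpine, Greywater, Cedarfen, Ironridge
Last habitat: Juniper with 85 animals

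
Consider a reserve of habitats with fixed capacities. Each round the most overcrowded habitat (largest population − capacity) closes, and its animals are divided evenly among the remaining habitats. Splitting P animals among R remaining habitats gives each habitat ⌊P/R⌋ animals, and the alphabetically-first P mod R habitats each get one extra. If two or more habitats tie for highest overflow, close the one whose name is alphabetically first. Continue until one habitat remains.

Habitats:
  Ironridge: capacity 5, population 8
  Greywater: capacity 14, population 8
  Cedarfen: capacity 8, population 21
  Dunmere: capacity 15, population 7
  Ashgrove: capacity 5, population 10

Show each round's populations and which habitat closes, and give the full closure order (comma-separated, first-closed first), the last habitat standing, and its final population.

Round 1: Ashgrove=10 Cedarfen=21 Dunmere=7 Greywater=8 Ironridge=8 → close Cedarfen (overflow 13)
  21÷4 = 5 each, +1 to first 1
Round 2: Ashgrove=16 Dunmere=12 Greywater=13 Ironridge=13 → close Ashgrove (overflow 11)
  16÷3 = 5 each, +1 to first 1
Round 3: Dunmere=18 Greywater=18 Ironridge=18 → close Ironridge (overflow 13)
  18÷2 = 9 each, +1 to first 0
Round 4: Dunmere=27 Greywater=27 → close Greywater (overflow 13)
  27÷1 = 27 each, +1 to first 0

Closure order: Cedarfen, Ashgrove, Ironridge, Greywater
Last habitat: Dunmere with 54 animals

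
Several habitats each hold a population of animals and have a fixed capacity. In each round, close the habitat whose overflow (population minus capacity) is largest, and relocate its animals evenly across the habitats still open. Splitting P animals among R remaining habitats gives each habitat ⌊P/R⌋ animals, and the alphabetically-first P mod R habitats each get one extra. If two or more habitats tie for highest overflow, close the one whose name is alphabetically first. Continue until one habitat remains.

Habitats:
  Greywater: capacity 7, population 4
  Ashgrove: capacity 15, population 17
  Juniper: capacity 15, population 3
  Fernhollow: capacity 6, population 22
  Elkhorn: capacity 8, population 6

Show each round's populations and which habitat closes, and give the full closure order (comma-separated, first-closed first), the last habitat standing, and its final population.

Round 1: Ashgrove=17 Elkhorn=6 Fernhollow=22 Greywater=4 Juniper=3 → close Fernhollow (overflow 16)
  22÷4 = 5 each, +1 to first 2
Round 2: Ashgrove=23 Elkhorn=12 Greywater=9 Juniper=8 → close Ashgrove (overflow 8)
  23÷3 = 7 each, +1 to first 2
Round 3: Elkhorn=20 Greywater=17 Juniper=15 → close Elkhorn (overflow 12)
  20÷2 = 10 each, +1 to first 0
Round 4: Greywater=27 Juniper=25 → close Greywater (overflow 20)
  27÷1 = 27 each, +1 to first 0

Closure order: Fernhollow, Ashgrove, Elkhorn, Greywater
Last habitat: Juniper with 52 animals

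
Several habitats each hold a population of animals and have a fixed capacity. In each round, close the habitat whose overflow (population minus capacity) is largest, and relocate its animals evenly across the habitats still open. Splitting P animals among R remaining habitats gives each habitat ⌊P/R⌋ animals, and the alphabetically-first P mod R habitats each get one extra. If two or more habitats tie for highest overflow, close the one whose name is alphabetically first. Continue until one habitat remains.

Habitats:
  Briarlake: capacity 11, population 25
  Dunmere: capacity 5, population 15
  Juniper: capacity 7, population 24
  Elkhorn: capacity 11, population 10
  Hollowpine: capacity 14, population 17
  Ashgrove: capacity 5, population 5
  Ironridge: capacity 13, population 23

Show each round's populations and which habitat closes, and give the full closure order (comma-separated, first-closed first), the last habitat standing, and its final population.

Closure order: Juniper, Briarlake, Dunmere, Ironridge, Hollowpine, Ashgrove
Last habitat: Elkhorn with 119 animals

Round 1: Ashgrove=5 Briarlake=25 Dunmere=15 Elkhorn=10 Hollowpine=17 Ironridge=23 Juniper=24 → close Juniper (overflow 17)
  24÷6 = 4 each, +1 to first 0
Round 2: Ashgrove=9 Briarlake=29 Dunmere=19 Elkhorn=14 Hollowpine=21 Ironridge=27 → close Briarlake (overflow 18)
  29÷5 = 5 each, +1 to first 4
Round 3: Ashgrove=15 Dunmere=25 Elkhorn=20 Hollowpine=27 Ironridge=32 → close Dunmere (overflow 20)
  25÷4 = 6 each, +1 to first 1
Round 4: Ashgrove=22 Elkhorn=26 Hollowpine=33 Ironridge=38 → close Ironridge (overflow 25)
  38÷3 = 12 each, +1 to first 2
Round 5: Ashgrove=35 Elkhorn=39 Hollowpine=45 → close Hollowpine (overflow 31)
  45÷2 = 22 each, +1 to first 1
Round 6: Ashgrove=58 Elkhorn=61 → close Ashgrove (overflow 53)
  58÷1 = 58 each, +1 to first 0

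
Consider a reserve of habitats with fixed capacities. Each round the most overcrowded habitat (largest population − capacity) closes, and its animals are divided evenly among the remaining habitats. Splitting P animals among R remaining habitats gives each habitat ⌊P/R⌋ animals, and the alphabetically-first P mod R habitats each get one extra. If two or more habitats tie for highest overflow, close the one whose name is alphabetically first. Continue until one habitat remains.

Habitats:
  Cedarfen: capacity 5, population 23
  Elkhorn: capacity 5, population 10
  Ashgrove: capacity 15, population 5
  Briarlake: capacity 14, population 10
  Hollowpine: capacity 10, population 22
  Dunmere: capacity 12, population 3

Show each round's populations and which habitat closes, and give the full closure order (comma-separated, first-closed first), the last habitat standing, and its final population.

Closure order: Cedarfen, Hollowpine, Elkhorn, Briarlake, Ashgrove
Last habitat: Dunmere with 73 animals

Round 1: Ashgrove=5 Briarlake=10 Cedarfen=23 Dunmere=3 Elkhorn=10 Hollowpine=22 → close Cedarfen (overflow 18)
  23÷5 = 4 each, +1 to first 3
Round 2: Ashgrove=10 Briarlake=15 Dunmere=8 Elkhorn=14 Hollowpine=26 → close Hollowpine (overflow 16)
  26÷4 = 6 each, +1 to first 2
Round 3: Ashgrove=17 Briarlake=22 Dunmere=14 Elkhorn=20 → close Elkhorn (overflow 15)
  20÷3 = 6 each, +1 to first 2
Round 4: Ashgrove=24 Briarlake=29 Dunmere=20 → close Briarlake (overflow 15)
  29÷2 = 14 each, +1 to first 1
Round 5: Ashgrove=39 Dunmere=34 → close Ashgrove (overflow 24)
  39÷1 = 39 each, +1 to first 0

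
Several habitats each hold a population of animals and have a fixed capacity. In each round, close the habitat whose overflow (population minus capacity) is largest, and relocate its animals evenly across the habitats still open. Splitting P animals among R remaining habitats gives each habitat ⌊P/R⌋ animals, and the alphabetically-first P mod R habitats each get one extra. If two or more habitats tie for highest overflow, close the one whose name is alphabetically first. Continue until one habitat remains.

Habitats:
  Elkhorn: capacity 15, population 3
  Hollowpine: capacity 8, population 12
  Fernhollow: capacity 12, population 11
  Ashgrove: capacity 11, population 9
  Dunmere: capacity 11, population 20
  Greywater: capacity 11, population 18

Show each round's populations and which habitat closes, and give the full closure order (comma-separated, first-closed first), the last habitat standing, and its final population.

Closure order: Dunmere, Greywater, Hollowpine, Ashgrove, Fernhollow
Last habitat: Elkhorn with 73 animals

Round 1: Ashgrove=9 Dunmere=20 Elkhorn=3 Fernhollow=11 Greywater=18 Hollowpine=12 → close Dunmere (overflow 9)
  20÷5 = 4 each, +1 to first 0
Round 2: Ashgrove=13 Elkhorn=7 Fernhollow=15 Greywater=22 Hollowpine=16 → close Greywater (overflow 11)
  22÷4 = 5 each, +1 to first 2
Round 3: Ashgrove=19 Elkhorn=13 Fernhollow=20 Hollowpine=21 → close Hollowpine (overflow 13)
  21÷3 = 7 each, +1 to first 0
Round 4: Ashgrove=26 Elkhorn=20 Fernhollow=27 → close Ashgrove (overflow 15)
  26÷2 = 13 each, +1 to first 0
Round 5: Elkhorn=33 Fernhollow=40 → close Fernhollow (overflow 28)
  40÷1 = 40 each, +1 to first 0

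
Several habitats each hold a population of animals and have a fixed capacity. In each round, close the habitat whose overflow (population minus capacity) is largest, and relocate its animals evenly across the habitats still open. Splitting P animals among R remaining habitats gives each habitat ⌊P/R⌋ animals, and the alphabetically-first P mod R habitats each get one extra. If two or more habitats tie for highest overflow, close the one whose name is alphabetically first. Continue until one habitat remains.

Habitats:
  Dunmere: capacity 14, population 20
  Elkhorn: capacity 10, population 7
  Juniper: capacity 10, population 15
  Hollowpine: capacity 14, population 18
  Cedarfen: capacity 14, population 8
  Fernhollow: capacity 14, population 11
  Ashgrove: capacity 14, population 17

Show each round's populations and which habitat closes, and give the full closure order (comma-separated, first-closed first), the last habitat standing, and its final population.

Closure order: Dunmere, Juniper, Ashgrove, Hollowpine, Elkhorn, Cedarfen
Last habitat: Fernhollow with 96 animals

Round 1: Ashgrove=17 Cedarfen=8 Dunmere=20 Elkhorn=7 Fernhollow=11 Hollowpine=18 Juniper=15 → close Dunmere (overflow 6)
  20÷6 = 3 each, +1 to first 2
Round 2: Ashgrove=21 Cedarfen=12 Elkhorn=10 Fernhollow=14 Hollowpine=21 Juniper=18 → close Juniper (overflow 8)
  18÷5 = 3 each, +1 to first 3
Round 3: Ashgrove=25 Cedarfen=16 Elkhorn=14 Fernhollow=17 Hollowpine=24 → close Ashgrove (overflow 11)
  25÷4 = 6 each, +1 to first 1
Round 4: Cedarfen=23 Elkhorn=20 Fernhollow=23 Hollowpine=30 → close Hollowpine (overflow 16)
  30÷3 = 10 each, +1 to first 0
Round 5: Cedarfen=33 Elkhorn=30 Fernhollow=33 → close Elkhorn (overflow 20)
  30÷2 = 15 each, +1 to first 0
Round 6: Cedarfen=48 Fernhollow=48 → close Cedarfen (overflow 34)
  48÷1 = 48 each, +1 to first 0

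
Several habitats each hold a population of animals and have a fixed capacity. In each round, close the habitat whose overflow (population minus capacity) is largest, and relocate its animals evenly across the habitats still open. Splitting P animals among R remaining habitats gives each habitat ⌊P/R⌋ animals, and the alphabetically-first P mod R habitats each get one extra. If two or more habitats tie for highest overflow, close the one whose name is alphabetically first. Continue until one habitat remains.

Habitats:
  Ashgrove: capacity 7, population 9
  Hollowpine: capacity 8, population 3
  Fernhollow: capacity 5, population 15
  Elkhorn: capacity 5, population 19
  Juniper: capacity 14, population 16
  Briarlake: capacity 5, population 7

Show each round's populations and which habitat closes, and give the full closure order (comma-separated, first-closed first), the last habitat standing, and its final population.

Closure order: Elkhorn, Fernhollow, Ashgrove, Briarlake, Juniper
Last habitat: Hollowpine with 69 animals

Round 1: Ashgrove=9 Briarlake=7 Elkhorn=19 Fernhollow=15 Hollowpine=3 Juniper=16 → close Elkhorn (overflow 14)
  19÷5 = 3 each, +1 to first 4
Round 2: Ashgrove=13 Briarlake=11 Fernhollow=19 Hollowpine=7 Juniper=19 → close Fernhollow (overflow 14)
  19÷4 = 4 each, +1 to first 3
Round 3: Ashgrove=18 Briarlake=16 Hollowpine=12 Juniper=23 → close Ashgrove (overflow 11)
  18÷3 = 6 each, +1 to first 0
Round 4: Briarlake=22 Hollowpine=18 Juniper=29 → close Briarlake (overflow 17)
  22÷2 = 11 each, +1 to first 0
Round 5: Hollowpine=29 Juniper=40 → close Juniper (overflow 26)
  40÷1 = 40 each, +1 to first 0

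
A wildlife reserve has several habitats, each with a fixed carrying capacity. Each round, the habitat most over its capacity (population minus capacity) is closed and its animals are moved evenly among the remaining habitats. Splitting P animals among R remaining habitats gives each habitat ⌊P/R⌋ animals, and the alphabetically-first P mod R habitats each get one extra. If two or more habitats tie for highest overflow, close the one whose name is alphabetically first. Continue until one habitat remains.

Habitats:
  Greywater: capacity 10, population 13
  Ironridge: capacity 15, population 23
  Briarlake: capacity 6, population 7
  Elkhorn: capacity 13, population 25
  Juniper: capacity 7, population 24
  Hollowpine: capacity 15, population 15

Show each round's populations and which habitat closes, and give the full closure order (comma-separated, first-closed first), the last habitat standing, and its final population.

Round 1: Briarlake=7 Elkhorn=25 Greywater=13 Hollowpine=15 Ironridge=23 Juniper=24 → close Juniper (overflow 17)
  24÷5 = 4 each, +1 to first 4
Round 2: Briarlake=12 Elkhorn=30 Greywater=18 Hollowpine=20 Ironridge=27 → close Elkhorn (overflow 17)
  30÷4 = 7 each, +1 to first 2
Round 3: Briarlake=20 Greywater=26 Hollowpine=27 Ironridge=34 → close Ironridge (overflow 19)
  34÷3 = 11 each, +1 to first 1
Round 4: Briarlake=32 Greywater=37 Hollowpine=38 → close Greywater (overflow 27)
  37÷2 = 18 each, +1 to first 1
Round 5: Briarlake=51 Hollowpine=56 → close Briarlake (overflow 45)
  51÷1 = 51 each, +1 to first 0

Closure order: Juniper, Elkhorn, Ironridge, Greywater, Briarlake
Last habitat: Hollowpine with 107 animals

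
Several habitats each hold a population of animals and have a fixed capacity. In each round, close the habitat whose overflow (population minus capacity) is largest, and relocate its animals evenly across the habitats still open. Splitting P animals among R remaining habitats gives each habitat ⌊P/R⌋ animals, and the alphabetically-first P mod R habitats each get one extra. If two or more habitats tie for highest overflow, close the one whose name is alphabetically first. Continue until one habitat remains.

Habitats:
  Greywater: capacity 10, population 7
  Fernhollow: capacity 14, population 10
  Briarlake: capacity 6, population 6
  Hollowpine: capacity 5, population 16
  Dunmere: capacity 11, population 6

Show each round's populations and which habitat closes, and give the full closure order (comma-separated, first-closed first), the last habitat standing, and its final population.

Round 1: Briarlake=6 Dunmere=6 Fernhollow=10 Greywater=7 Hollowpine=16 → close Hollowpine (overflow 11)
  16÷4 = 4 each, +1 to first 0
Round 2: Briarlake=10 Dunmere=10 Fernhollow=14 Greywater=11 → close Briarlake (overflow 4)
  10÷3 = 3 each, +1 to first 1
Round 3: Dunmere=14 Fernhollow=17 Greywater=14 → close Greywater (overflow 4)
  14÷2 = 7 each, +1 to first 0
Round 4: Dunmere=21 Fernhollow=24 → close Dunmere (overflow 10)
  21÷1 = 21 each, +1 to first 0

Closure order: Hollowpine, Briarlake, Greywater, Dunmere
Last habitat: Fernhollow with 45 animals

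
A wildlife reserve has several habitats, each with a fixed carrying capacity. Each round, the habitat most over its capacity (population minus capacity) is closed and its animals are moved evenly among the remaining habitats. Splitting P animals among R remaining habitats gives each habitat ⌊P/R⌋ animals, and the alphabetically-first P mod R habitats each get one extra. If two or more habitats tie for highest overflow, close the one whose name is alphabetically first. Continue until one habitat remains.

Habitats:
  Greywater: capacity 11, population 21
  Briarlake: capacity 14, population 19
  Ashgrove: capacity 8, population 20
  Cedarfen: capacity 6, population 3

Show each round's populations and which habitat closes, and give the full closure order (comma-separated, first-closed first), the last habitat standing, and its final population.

Closure order: Ashgrove, Greywater, Briarlake
Last habitat: Cedarfen with 63 animals

Round 1: Ashgrove=20 Briarlake=19 Cedarfen=3 Greywater=21 → close Ashgrove (overflow 12)
  20÷3 = 6 each, +1 to first 2
Round 2: Briarlake=26 Cedarfen=10 Greywater=27 → close Greywater (overflow 16)
  27÷2 = 13 each, +1 to first 1
Round 3: Briarlake=40 Cedarfen=23 → close Briarlake (overflow 26)
  40÷1 = 40 each, +1 to first 0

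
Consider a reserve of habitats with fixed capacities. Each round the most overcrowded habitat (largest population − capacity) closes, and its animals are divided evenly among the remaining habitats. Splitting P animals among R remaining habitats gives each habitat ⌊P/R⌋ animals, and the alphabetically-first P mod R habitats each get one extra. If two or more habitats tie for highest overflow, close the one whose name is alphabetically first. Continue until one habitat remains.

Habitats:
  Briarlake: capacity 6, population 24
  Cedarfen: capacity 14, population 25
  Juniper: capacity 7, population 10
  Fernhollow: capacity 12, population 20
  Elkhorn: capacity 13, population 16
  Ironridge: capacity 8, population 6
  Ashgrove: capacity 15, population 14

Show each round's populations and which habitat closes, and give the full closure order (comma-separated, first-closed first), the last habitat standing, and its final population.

Round 1: Ashgrove=14 Briarlake=24 Cedarfen=25 Elkhorn=16 Fernhollow=20 Ironridge=6 Juniper=10 → close Briarlake (overflow 18)
  24÷6 = 4 each, +1 to first 0
Round 2: Ashgrove=18 Cedarfen=29 Elkhorn=20 Fernhollow=24 Ironridge=10 Juniper=14 → close Cedarfen (overflow 15)
  29÷5 = 5 each, +1 to first 4
Round 3: Ashgrove=24 Elkhorn=26 Fernhollow=30 Ironridge=16 Juniper=19 → close Fernhollow (overflow 18)
  30÷4 = 7 each, +1 to first 2
Round 4: Ashgrove=32 Elkhorn=34 Ironridge=23 Juniper=26 → close Elkhorn (overflow 21)
  34÷3 = 11 each, +1 to first 1
Round 5: Ashgrove=44 Ironridge=34 Juniper=37 → close Juniper (overflow 30)
  37÷2 = 18 each, +1 to first 1
Round 6: Ashgrove=63 Ironridge=52 → close Ashgrove (overflow 48)
  63÷1 = 63 each, +1 to first 0

Closure order: Briarlake, Cedarfen, Fernhollow, Elkhorn, Juniper, Ashgrove
Last habitat: Ironridge with 115 animals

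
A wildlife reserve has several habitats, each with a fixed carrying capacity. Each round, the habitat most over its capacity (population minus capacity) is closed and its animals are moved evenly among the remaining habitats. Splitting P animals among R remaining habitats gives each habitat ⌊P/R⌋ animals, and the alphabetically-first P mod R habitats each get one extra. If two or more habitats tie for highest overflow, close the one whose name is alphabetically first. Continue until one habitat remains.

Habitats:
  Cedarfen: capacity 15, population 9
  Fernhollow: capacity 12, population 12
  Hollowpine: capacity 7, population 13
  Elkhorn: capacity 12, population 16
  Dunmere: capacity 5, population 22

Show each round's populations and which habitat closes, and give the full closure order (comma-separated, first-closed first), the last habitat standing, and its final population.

Closure order: Dunmere, Hollowpine, Elkhorn, Fernhollow
Last habitat: Cedarfen with 72 animals

Round 1: Cedarfen=9 Dunmere=22 Elkhorn=16 Fernhollow=12 Hollowpine=13 → close Dunmere (overflow 17)
  22÷4 = 5 each, +1 to first 2
Round 2: Cedarfen=15 Elkhorn=22 Fernhollow=17 Hollowpine=18 → close Hollowpine (overflow 11)
  18÷3 = 6 each, +1 to first 0
Round 3: Cedarfen=21 Elkhorn=28 Fernhollow=23 → close Elkhorn (overflow 16)
  28÷2 = 14 each, +1 to first 0
Round 4: Cedarfen=35 Fernhollow=37 → close Fernhollow (overflow 25)
  37÷1 = 37 each, +1 to first 0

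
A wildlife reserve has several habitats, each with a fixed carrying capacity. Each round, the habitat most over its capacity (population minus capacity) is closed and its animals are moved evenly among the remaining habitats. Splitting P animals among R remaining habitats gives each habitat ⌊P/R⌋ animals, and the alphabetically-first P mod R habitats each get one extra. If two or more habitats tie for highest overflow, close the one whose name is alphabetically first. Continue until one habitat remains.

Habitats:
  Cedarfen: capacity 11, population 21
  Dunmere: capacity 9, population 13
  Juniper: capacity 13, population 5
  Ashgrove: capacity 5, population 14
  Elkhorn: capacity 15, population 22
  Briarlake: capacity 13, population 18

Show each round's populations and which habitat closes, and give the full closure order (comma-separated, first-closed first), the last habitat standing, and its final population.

Closure order: Cedarfen, Ashgrove, Elkhorn, Briarlake, Dunmere
Last habitat: Juniper with 93 animals

Round 1: Ashgrove=14 Briarlake=18 Cedarfen=21 Dunmere=13 Elkhorn=22 Juniper=5 → close Cedarfen (overflow 10)
  21÷5 = 4 each, +1 to first 1
Round 2: Ashgrove=19 Briarlake=22 Dunmere=17 Elkhorn=26 Juniper=9 → close Ashgrove (overflow 14)
  19÷4 = 4 each, +1 to first 3
Round 3: Briarlake=27 Dunmere=22 Elkhorn=31 Juniper=13 → close Elkhorn (overflow 16)
  31÷3 = 10 each, +1 to first 1
Round 4: Briarlake=38 Dunmere=32 Juniper=23 → close Briarlake (overflow 25)
  38÷2 = 19 each, +1 to first 0
Round 5: Dunmere=51 Juniper=42 → close Dunmere (overflow 42)
  51÷1 = 51 each, +1 to first 0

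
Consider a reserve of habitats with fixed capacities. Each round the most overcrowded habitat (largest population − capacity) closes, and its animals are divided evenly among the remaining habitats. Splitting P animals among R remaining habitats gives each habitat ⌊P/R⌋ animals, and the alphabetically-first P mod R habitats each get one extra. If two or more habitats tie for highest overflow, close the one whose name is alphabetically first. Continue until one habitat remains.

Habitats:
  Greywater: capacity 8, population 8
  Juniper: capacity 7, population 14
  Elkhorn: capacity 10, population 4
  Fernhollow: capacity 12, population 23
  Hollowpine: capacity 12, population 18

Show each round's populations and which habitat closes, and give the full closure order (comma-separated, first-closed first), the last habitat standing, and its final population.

Closure order: Fernhollow, Hollowpine, Juniper, Greywater
Last habitat: Elkhorn with 67 animals

Round 1: Elkhorn=4 Fernhollow=23 Greywater=8 Hollowpine=18 Juniper=14 → close Fernhollow (overflow 11)
  23÷4 = 5 each, +1 to first 3
Round 2: Elkhorn=10 Greywater=14 Hollowpine=24 Juniper=19 → close Hollowpine (overflow 12)
  24÷3 = 8 each, +1 to first 0
Round 3: Elkhorn=18 Greywater=22 Juniper=27 → close Juniper (overflow 20)
  27÷2 = 13 each, +1 to first 1
Round 4: Elkhorn=32 Greywater=35 → close Greywater (overflow 27)
  35÷1 = 35 each, +1 to first 0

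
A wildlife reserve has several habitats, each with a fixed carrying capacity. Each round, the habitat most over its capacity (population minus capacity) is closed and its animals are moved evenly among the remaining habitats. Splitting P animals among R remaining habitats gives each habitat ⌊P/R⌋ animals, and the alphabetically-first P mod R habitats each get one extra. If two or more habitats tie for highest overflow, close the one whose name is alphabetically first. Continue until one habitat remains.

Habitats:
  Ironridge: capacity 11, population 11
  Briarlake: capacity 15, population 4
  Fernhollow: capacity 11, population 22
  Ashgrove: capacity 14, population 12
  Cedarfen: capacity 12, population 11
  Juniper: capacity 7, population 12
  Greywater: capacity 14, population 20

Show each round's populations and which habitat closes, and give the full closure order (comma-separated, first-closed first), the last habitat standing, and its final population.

Closure order: Fernhollow, Greywater, Juniper, Cedarfen, Ashgrove, Ironridge
Last habitat: Briarlake with 92 animals

Round 1: Ashgrove=12 Briarlake=4 Cedarfen=11 Fernhollow=22 Greywater=20 Ironridge=11 Juniper=12 → close Fernhollow (overflow 11)
  22÷6 = 3 each, +1 to first 4
Round 2: Ashgrove=16 Briarlake=8 Cedarfen=15 Greywater=24 Ironridge=14 Juniper=15 → close Greywater (overflow 10)
  24÷5 = 4 each, +1 to first 4
Round 3: Ashgrove=21 Briarlake=13 Cedarfen=20 Ironridge=19 Juniper=19 → close Juniper (overflow 12)
  19÷4 = 4 each, +1 to first 3
Round 4: Ashgrove=26 Briarlake=18 Cedarfen=25 Ironridge=23 → close Cedarfen (overflow 13)
  25÷3 = 8 each, +1 to first 1
Round 5: Ashgrove=35 Briarlake=26 Ironridge=31 → close Ashgrove (overflow 21)
  35÷2 = 17 each, +1 to first 1
Round 6: Briarlake=44 Ironridge=48 → close Ironridge (overflow 37)
  48÷1 = 48 each, +1 to first 0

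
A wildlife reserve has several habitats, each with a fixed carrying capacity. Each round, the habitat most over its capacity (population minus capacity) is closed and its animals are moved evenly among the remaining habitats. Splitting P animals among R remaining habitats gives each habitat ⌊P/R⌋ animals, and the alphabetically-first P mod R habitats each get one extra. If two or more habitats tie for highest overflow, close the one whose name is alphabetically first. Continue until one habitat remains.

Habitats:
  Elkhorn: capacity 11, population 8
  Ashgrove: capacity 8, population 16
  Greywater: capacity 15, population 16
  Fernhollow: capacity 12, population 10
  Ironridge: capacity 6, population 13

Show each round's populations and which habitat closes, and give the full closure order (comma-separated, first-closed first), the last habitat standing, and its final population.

Round 1: Ashgrove=16 Elkhorn=8 Fernhollow=10 Greywater=16 Ironridge=13 → close Ashgrove (overflow 8)
  16÷4 = 4 each, +1 to first 0
Round 2: Elkhorn=12 Fernhollow=14 Greywater=20 Ironridge=17 → close Ironridge (overflow 11)
  17÷3 = 5 each, +1 to first 2
Round 3: Elkhorn=18 Fernhollow=20 Greywater=25 → close Greywater (overflow 10)
  25÷2 = 12 each, +1 to first 1
Round 4: Elkhorn=31 Fernhollow=32 → close Elkhorn (overflow 20)
  31÷1 = 31 each, +1 to first 0

Closure order: Ashgrove, Ironridge, Greywater, Elkhorn
Last habitat: Fernhollow with 63 animals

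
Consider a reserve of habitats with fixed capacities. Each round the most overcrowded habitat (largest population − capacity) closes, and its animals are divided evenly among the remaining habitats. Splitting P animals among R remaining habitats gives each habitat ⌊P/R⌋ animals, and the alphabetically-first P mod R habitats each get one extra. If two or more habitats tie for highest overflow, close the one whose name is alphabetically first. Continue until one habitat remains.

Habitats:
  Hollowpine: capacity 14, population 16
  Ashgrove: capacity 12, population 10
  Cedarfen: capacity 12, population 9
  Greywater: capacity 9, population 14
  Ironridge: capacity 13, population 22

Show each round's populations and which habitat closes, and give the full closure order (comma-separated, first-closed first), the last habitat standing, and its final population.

Closure order: Ironridge, Greywater, Hollowpine, Ashgrove
Last habitat: Cedarfen with 71 animals

Round 1: Ashgrove=10 Cedarfen=9 Greywater=14 Hollowpine=16 Ironridge=22 → close Ironridge (overflow 9)
  22÷4 = 5 each, +1 to first 2
Round 2: Ashgrove=16 Cedarfen=15 Greywater=19 Hollowpine=21 → close Greywater (overflow 10)
  19÷3 = 6 each, +1 to first 1
Round 3: Ashgrove=23 Cedarfen=21 Hollowpine=27 → close Hollowpine (overflow 13)
  27÷2 = 13 each, +1 to first 1
Round 4: Ashgrove=37 Cedarfen=34 → close Ashgrove (overflow 25)
  37÷1 = 37 each, +1 to first 0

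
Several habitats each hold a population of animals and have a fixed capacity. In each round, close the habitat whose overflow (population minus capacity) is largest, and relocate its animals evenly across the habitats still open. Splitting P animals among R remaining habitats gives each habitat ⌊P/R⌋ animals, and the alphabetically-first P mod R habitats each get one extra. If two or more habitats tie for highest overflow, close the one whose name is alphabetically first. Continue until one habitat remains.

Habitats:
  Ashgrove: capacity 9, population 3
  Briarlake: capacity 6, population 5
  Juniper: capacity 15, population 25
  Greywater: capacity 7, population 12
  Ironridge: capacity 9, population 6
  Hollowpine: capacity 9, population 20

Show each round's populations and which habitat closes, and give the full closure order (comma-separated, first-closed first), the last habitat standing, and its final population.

Round 1: Ashgrove=3 Briarlake=5 Greywater=12 Hollowpine=20 Ironridge=6 Juniper=25 → close Hollowpine (overflow 11)
  20÷5 = 4 each, +1 to first 0
Round 2: Ashgrove=7 Briarlake=9 Greywater=16 Ironridge=10 Juniper=29 → close Juniper (overflow 14)
  29÷4 = 7 each, +1 to first 1
Round 3: Ashgrove=15 Briarlake=16 Greywater=23 Ironridge=17 → close Greywater (overflow 16)
  23÷3 = 7 each, +1 to first 2
Round 4: Ashgrove=23 Briarlake=24 Ironridge=24 → close Briarlake (overflow 18)
  24÷2 = 12 each, +1 to first 0
Round 5: Ashgrove=35 Ironridge=36 → close Ironridge (overflow 27)
  36÷1 = 36 each, +1 to first 0

Closure order: Hollowpine, Juniper, Greywater, Briarlake, Ironridge
Last habitat: Ashgrove with 71 animals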